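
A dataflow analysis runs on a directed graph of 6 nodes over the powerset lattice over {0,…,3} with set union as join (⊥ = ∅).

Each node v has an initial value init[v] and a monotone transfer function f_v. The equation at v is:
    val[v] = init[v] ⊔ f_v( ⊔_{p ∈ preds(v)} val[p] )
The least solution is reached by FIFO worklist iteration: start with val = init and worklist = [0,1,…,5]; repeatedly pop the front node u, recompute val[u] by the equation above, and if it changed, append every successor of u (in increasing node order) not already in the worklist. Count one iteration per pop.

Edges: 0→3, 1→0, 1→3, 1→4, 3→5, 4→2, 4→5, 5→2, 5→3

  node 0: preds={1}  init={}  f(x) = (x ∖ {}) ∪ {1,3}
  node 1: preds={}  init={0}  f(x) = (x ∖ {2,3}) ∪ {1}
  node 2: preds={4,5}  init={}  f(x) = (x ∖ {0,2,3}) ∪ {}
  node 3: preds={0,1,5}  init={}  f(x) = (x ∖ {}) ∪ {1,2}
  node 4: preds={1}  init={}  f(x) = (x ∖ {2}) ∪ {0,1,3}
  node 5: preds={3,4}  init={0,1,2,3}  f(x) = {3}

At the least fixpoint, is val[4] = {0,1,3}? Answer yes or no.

Trace (8 dequeues):
  [1] u=0 | in {0} | out {0,1,3} | prev {} | push {}
  [2] u=1 | in {} | out {0,1} | prev {0} | push {0}
  [3] u=2 | in {0,1,2,3} | out {1} | prev {} | push {}
  [4] u=3 | in {0,1,2,3} | out {0,1,2,3} | prev {} | push {}
  [5] u=4 | in {0,1} | out {0,1,3} | prev {} | push {2}
  [6] u=5 | in {0,1,2,3} | out {0,1,2,3} | ==
  [7] u=0 | in {0,1} | out {0,1,3} | ==
  [8] u=2 | in {0,1,2,3} | out {1} | ==

Converged values:
  [0] {0,1,3}
  [1] {0,1}
  [2] {1}
  [3] {0,1,2,3}
  [4] {0,1,3}
  [5] {0,1,2,3}

yes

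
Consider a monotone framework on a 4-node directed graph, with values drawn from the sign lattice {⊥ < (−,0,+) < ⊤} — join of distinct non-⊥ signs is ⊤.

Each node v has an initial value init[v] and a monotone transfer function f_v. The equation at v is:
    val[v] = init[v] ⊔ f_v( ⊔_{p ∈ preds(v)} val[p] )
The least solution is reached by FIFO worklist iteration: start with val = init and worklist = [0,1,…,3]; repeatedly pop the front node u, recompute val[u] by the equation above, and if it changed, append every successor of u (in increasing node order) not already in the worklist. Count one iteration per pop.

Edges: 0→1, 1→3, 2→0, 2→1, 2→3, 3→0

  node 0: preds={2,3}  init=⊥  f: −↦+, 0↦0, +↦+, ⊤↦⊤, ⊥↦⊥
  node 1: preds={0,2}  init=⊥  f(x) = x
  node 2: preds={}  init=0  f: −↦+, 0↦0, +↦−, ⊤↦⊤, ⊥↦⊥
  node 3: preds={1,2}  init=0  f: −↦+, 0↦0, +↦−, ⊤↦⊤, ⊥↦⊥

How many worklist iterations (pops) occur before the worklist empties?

4

Worklist (4 pops):
  #1 pop 0: in=0 → 0 (was ⊥); enqueue []
  #2 pop 1: in=0 → 0 (was ⊥); enqueue []
  #3 pop 2: in=⊥ → 0 (no change)
  #4 pop 3: in=0 → 0 (no change)

Fixpoint:
  val[0] = 0
  val[1] = 0
  val[2] = 0
  val[3] = 0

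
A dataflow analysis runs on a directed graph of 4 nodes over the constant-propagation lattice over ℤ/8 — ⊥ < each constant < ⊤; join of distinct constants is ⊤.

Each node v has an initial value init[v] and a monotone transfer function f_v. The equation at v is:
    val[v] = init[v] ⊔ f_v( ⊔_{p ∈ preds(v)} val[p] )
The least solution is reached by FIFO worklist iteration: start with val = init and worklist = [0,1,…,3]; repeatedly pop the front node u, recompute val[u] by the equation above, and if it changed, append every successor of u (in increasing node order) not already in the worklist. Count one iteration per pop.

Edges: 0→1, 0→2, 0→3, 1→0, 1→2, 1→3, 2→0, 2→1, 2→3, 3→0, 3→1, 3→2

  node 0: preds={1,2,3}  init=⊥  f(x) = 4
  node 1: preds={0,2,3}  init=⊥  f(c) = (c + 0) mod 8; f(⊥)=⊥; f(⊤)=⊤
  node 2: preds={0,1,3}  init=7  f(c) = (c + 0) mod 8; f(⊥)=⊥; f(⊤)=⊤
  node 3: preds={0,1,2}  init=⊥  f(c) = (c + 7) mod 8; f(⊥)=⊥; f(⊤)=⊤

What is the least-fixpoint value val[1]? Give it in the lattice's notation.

⊤

Iteration log — 7 steps:
  step 1. node 0  ⊔preds=7  new=4  old=⊥  +wl: 
  step 2. node 1  ⊔preds=⊤  new=⊤  old=⊥  +wl: 0
  step 3. node 2  ⊔preds=⊤  new=⊤  old=7  +wl: 1
  step 4. node 3  ⊔preds=⊤  new=⊤  old=⊥  +wl: 2
  step 5. node 0  ⊔preds=⊤  new=4  stable
  step 6. node 1  ⊔preds=⊤  new=⊤  stable
  step 7. node 2  ⊔preds=⊤  new=⊤  stable

Least fixpoint reached:
  node 0: 4
  node 1: ⊤
  node 2: ⊤
  node 3: ⊤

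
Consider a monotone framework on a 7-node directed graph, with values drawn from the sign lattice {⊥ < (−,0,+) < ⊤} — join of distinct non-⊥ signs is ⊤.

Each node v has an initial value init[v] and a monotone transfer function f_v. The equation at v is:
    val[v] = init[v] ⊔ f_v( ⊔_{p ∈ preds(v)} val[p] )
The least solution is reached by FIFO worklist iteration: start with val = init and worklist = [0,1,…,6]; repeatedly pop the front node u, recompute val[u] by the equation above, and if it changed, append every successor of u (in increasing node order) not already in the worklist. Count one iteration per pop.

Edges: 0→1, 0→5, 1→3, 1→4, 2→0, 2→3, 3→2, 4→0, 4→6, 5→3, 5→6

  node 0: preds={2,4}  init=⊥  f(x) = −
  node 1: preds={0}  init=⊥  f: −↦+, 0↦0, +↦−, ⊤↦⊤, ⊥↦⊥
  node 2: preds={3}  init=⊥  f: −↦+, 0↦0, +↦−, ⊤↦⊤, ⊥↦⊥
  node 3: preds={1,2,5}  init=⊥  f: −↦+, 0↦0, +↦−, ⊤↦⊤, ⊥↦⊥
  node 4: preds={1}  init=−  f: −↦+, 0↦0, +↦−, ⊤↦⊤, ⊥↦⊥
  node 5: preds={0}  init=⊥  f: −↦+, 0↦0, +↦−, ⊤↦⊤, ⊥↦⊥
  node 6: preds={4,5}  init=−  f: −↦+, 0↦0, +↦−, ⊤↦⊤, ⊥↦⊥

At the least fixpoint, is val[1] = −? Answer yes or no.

Iteration log — 10 steps:
  step 1. node 0  ⊔preds=−  new=−  old=⊥  +wl: 
  step 2. node 1  ⊔preds=−  new=+  old=⊥  +wl: 
  step 3. node 2  ⊔preds=⊥  new=⊥  stable
  step 4. node 3  ⊔preds=+  new=−  old=⊥  +wl: 2
  step 5. node 4  ⊔preds=+  new=−  stable
  step 6. node 5  ⊔preds=−  new=+  old=⊥  +wl: 3
  step 7. node 6  ⊔preds=⊤  new=⊤  old=−  +wl: 
  step 8. node 2  ⊔preds=−  new=+  old=⊥  +wl: 0
  step 9. node 3  ⊔preds=+  new=−  stable
  step 10. node 0  ⊔preds=⊤  new=−  stable

Least fixpoint reached:
  node 0: −
  node 1: +
  node 2: +
  node 3: −
  node 4: −
  node 5: +
  node 6: ⊤

no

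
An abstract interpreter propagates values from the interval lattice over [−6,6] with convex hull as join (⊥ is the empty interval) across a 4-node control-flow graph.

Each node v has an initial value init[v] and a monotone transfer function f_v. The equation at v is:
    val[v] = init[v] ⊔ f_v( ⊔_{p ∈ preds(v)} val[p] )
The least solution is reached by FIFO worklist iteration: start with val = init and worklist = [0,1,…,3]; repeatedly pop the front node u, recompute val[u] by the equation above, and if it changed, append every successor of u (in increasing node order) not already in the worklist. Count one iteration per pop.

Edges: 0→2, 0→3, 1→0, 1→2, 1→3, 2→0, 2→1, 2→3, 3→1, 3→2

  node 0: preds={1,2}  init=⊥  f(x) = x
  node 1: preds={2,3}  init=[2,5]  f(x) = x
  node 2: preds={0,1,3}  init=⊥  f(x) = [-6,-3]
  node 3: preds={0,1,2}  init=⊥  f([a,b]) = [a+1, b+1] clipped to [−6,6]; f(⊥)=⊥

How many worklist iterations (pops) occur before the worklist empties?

Iteration log — 11 steps:
  step 1. node 0  ⊔preds=[2,5]  new=[2,5]  old=⊥  +wl: 
  step 2. node 1  ⊔preds=⊥  new=[2,5]  stable
  step 3. node 2  ⊔preds=[2,5]  new=[-6,-3]  old=⊥  +wl: 0,1
  step 4. node 3  ⊔preds=[-6,5]  new=[-5,6]  old=⊥  +wl: 2
  step 5. node 0  ⊔preds=[-6,5]  new=[-6,5]  old=[2,5]  +wl: 3
  step 6. node 1  ⊔preds=[-6,6]  new=[-6,6]  old=[2,5]  +wl: 0
  step 7. node 2  ⊔preds=[-6,6]  new=[-6,-3]  stable
  step 8. node 3  ⊔preds=[-6,6]  new=[-5,6]  stable
  step 9. node 0  ⊔preds=[-6,6]  new=[-6,6]  old=[-6,5]  +wl: 2,3
  step 10. node 2  ⊔preds=[-6,6]  new=[-6,-3]  stable
  step 11. node 3  ⊔preds=[-6,6]  new=[-5,6]  stable

Least fixpoint reached:
  node 0: [-6,6]
  node 1: [-6,6]
  node 2: [-6,-3]
  node 3: [-5,6]

11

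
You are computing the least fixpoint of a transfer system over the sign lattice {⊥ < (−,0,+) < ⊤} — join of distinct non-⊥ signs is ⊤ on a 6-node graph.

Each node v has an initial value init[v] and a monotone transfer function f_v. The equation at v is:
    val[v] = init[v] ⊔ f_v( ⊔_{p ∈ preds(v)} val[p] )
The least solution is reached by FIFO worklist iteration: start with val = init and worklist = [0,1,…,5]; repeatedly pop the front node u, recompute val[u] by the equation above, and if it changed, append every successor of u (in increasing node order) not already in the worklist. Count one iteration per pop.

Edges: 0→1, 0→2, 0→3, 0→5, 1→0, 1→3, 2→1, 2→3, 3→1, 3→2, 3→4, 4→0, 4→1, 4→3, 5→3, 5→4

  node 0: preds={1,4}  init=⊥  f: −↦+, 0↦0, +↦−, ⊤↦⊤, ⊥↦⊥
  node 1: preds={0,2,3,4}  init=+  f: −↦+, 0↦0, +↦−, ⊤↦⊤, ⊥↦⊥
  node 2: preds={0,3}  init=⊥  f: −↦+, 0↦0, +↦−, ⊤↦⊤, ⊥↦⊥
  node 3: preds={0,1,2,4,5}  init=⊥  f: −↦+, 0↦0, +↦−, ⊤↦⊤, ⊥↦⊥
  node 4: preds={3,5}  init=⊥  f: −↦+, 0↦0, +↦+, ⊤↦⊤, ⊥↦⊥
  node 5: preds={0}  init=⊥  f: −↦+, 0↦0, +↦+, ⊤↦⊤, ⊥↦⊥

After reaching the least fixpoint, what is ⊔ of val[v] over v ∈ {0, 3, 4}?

⊤

Iteration log — 16 steps:
  step 1. node 0  ⊔preds=+  new=−  old=⊥  +wl: 
  step 2. node 1  ⊔preds=−  new=+  stable
  step 3. node 2  ⊔preds=−  new=+  old=⊥  +wl: 1
  step 4. node 3  ⊔preds=⊤  new=⊤  old=⊥  +wl: 2
  step 5. node 4  ⊔preds=⊤  new=⊤  old=⊥  +wl: 0,3
  step 6. node 5  ⊔preds=−  new=+  old=⊥  +wl: 4
  step 7. node 1  ⊔preds=⊤  new=⊤  old=+  +wl: 
  step 8. node 2  ⊔preds=⊤  new=⊤  old=+  +wl: 1
  step 9. node 0  ⊔preds=⊤  new=⊤  old=−  +wl: 2,5
  step 10. node 3  ⊔preds=⊤  new=⊤  stable
  step 11. node 4  ⊔preds=⊤  new=⊤  stable
  step 12. node 1  ⊔preds=⊤  new=⊤  stable
  step 13. node 2  ⊔preds=⊤  new=⊤  stable
  step 14. node 5  ⊔preds=⊤  new=⊤  old=+  +wl: 3,4
  step 15. node 3  ⊔preds=⊤  new=⊤  stable
  step 16. node 4  ⊔preds=⊤  new=⊤  stable

Least fixpoint reached:
  node 0: ⊤
  node 1: ⊤
  node 2: ⊤
  node 3: ⊤
  node 4: ⊤
  node 5: ⊤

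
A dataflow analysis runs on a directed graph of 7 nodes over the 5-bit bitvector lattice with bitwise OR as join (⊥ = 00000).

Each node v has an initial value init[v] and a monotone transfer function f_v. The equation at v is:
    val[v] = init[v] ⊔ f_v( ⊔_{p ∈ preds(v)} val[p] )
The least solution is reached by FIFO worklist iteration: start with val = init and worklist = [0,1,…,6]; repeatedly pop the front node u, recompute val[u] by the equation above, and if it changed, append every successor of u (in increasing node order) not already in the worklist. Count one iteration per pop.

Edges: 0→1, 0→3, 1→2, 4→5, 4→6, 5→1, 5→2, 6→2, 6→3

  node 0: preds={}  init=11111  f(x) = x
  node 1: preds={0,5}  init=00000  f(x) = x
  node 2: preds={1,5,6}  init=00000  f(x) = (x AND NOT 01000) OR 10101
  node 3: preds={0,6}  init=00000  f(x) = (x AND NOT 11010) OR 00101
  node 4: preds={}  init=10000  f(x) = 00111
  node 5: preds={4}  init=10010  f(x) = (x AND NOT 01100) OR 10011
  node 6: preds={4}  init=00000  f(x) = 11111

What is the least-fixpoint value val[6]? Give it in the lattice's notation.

Trace (10 dequeues):
  [1] u=0 | in 00000 | out 11111 | ==
  [2] u=1 | in 11111 | out 11111 | prev 00000 | push {}
  [3] u=2 | in 11111 | out 10111 | prev 00000 | push {}
  [4] u=3 | in 11111 | out 00101 | prev 00000 | push {}
  [5] u=4 | in 00000 | out 10111 | prev 10000 | push {}
  [6] u=5 | in 10111 | out 10011 | prev 10010 | push {1,2}
  [7] u=6 | in 10111 | out 11111 | prev 00000 | push {3}
  [8] u=1 | in 11111 | out 11111 | ==
  [9] u=2 | in 11111 | out 10111 | ==
  [10] u=3 | in 11111 | out 00101 | ==

Converged values:
  [0] 11111
  [1] 11111
  [2] 10111
  [3] 00101
  [4] 10111
  [5] 10011
  [6] 11111

11111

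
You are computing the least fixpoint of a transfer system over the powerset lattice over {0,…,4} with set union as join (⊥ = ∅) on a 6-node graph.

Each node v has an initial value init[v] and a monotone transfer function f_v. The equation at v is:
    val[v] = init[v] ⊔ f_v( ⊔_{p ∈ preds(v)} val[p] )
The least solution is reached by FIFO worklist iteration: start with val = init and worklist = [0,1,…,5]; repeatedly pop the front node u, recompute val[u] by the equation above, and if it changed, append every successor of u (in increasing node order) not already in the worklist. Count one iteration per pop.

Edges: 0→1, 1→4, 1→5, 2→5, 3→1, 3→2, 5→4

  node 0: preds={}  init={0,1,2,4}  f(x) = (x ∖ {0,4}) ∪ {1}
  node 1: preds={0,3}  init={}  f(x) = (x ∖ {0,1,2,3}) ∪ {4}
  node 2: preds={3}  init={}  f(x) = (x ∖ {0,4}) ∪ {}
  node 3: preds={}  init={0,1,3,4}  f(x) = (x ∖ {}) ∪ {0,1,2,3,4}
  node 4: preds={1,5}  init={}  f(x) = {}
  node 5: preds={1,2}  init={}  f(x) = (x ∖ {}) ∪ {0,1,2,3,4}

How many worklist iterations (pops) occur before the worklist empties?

10

Trace (10 dequeues):
  [1] u=0 | in {} | out {0,1,2,4} | ==
  [2] u=1 | in {0,1,2,3,4} | out {4} | prev {} | push {}
  [3] u=2 | in {0,1,3,4} | out {1,3} | prev {} | push {}
  [4] u=3 | in {} | out {0,1,2,3,4} | prev {0,1,3,4} | push {1,2}
  [5] u=4 | in {4} | out {} | ==
  [6] u=5 | in {1,3,4} | out {0,1,2,3,4} | prev {} | push {4}
  [7] u=1 | in {0,1,2,3,4} | out {4} | ==
  [8] u=2 | in {0,1,2,3,4} | out {1,2,3} | prev {1,3} | push {5}
  [9] u=4 | in {0,1,2,3,4} | out {} | ==
  [10] u=5 | in {1,2,3,4} | out {0,1,2,3,4} | ==

Converged values:
  [0] {0,1,2,4}
  [1] {4}
  [2] {1,2,3}
  [3] {0,1,2,3,4}
  [4] {}
  [5] {0,1,2,3,4}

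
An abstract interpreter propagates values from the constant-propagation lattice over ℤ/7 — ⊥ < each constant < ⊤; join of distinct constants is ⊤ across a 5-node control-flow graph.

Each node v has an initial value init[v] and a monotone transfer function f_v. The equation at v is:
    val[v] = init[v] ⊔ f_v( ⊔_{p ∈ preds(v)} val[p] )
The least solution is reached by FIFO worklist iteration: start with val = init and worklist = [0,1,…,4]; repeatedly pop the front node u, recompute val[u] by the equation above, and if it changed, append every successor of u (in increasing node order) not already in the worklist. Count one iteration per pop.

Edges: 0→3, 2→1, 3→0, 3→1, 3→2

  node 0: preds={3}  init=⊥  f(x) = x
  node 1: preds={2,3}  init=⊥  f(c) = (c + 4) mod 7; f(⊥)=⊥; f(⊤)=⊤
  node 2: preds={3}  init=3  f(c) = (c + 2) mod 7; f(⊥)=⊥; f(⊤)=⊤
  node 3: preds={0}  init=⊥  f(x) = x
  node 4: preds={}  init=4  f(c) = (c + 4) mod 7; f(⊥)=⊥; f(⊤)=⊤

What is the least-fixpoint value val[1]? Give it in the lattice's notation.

0

Worklist (5 pops):
  #1 pop 0: in=⊥ → ⊥ (no change)
  #2 pop 1: in=3 → 0 (was ⊥); enqueue []
  #3 pop 2: in=⊥ → 3 (no change)
  #4 pop 3: in=⊥ → ⊥ (no change)
  #5 pop 4: in=⊥ → 4 (no change)

Fixpoint:
  val[0] = ⊥
  val[1] = 0
  val[2] = 3
  val[3] = ⊥
  val[4] = 4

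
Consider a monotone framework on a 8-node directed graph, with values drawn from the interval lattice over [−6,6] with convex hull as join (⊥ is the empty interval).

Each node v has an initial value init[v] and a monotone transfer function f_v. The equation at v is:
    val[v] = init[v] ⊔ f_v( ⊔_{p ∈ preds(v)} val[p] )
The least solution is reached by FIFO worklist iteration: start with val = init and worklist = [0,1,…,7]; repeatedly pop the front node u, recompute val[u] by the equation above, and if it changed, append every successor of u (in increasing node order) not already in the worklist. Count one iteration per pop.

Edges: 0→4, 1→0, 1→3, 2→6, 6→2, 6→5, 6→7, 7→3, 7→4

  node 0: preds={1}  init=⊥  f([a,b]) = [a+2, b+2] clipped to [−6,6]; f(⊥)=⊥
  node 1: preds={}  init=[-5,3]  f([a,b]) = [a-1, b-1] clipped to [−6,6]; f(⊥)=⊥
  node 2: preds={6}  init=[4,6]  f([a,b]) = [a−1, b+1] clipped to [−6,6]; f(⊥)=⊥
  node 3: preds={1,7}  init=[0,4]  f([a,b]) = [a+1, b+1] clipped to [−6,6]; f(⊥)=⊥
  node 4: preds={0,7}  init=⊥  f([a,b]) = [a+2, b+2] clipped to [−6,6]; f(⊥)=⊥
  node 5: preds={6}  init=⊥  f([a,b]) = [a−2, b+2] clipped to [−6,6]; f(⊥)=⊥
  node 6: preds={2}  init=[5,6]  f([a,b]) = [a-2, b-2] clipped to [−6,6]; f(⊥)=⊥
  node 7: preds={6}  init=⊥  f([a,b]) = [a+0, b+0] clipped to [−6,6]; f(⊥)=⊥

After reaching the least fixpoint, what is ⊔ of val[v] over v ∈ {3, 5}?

[-6,6]

Iteration log — 31 steps:
  step 1. node 0  ⊔preds=[-5,3]  new=[-3,5]  old=⊥  +wl: 
  step 2. node 1  ⊔preds=⊥  new=[-5,3]  stable
  step 3. node 2  ⊔preds=[5,6]  new=[4,6]  stable
  step 4. node 3  ⊔preds=[-5,3]  new=[-4,4]  old=[0,4]  +wl: 
  step 5. node 4  ⊔preds=[-3,5]  new=[-1,6]  old=⊥  +wl: 
  step 6. node 5  ⊔preds=[5,6]  new=[3,6]  old=⊥  +wl: 
  step 7. node 6  ⊔preds=[4,6]  new=[2,6]  old=[5,6]  +wl: 2,5
  step 8. node 7  ⊔preds=[2,6]  new=[2,6]  old=⊥  +wl: 3,4
  step 9. node 2  ⊔preds=[2,6]  new=[1,6]  old=[4,6]  +wl: 6
  step 10. node 5  ⊔preds=[2,6]  new=[0,6]  old=[3,6]  +wl: 
  step 11. node 3  ⊔preds=[-5,6]  new=[-4,6]  old=[-4,4]  +wl: 
  step 12. node 4  ⊔preds=[-3,6]  new=[-1,6]  stable
  step 13. node 6  ⊔preds=[1,6]  new=[-1,6]  old=[2,6]  +wl: 2,5,7
  step 14. node 2  ⊔preds=[-1,6]  new=[-2,6]  old=[1,6]  +wl: 6
  step 15. node 5  ⊔preds=[-1,6]  new=[-3,6]  old=[0,6]  +wl: 
  step 16. node 7  ⊔preds=[-1,6]  new=[-1,6]  old=[2,6]  +wl: 3,4
  step 17. node 6  ⊔preds=[-2,6]  new=[-4,6]  old=[-1,6]  +wl: 2,5,7
  step 18. node 3  ⊔preds=[-5,6]  new=[-4,6]  stable
  step 19. node 4  ⊔preds=[-3,6]  new=[-1,6]  stable
  step 20. node 2  ⊔preds=[-4,6]  new=[-5,6]  old=[-2,6]  +wl: 6
  step 21. node 5  ⊔preds=[-4,6]  new=[-6,6]  old=[-3,6]  +wl: 
  step 22. node 7  ⊔preds=[-4,6]  new=[-4,6]  old=[-1,6]  +wl: 3,4
  step 23. node 6  ⊔preds=[-5,6]  new=[-6,6]  old=[-4,6]  +wl: 2,5,7
  step 24. node 3  ⊔preds=[-5,6]  new=[-4,6]  stable
  step 25. node 4  ⊔preds=[-4,6]  new=[-2,6]  old=[-1,6]  +wl: 
  step 26. node 2  ⊔preds=[-6,6]  new=[-6,6]  old=[-5,6]  +wl: 6
  step 27. node 5  ⊔preds=[-6,6]  new=[-6,6]  stable
  step 28. node 7  ⊔preds=[-6,6]  new=[-6,6]  old=[-4,6]  +wl: 3,4
  step 29. node 6  ⊔preds=[-6,6]  new=[-6,6]  stable
  step 30. node 3  ⊔preds=[-6,6]  new=[-5,6]  old=[-4,6]  +wl: 
  step 31. node 4  ⊔preds=[-6,6]  new=[-4,6]  old=[-2,6]  +wl: 

Least fixpoint reached:
  node 0: [-3,5]
  node 1: [-5,3]
  node 2: [-6,6]
  node 3: [-5,6]
  node 4: [-4,6]
  node 5: [-6,6]
  node 6: [-6,6]
  node 7: [-6,6]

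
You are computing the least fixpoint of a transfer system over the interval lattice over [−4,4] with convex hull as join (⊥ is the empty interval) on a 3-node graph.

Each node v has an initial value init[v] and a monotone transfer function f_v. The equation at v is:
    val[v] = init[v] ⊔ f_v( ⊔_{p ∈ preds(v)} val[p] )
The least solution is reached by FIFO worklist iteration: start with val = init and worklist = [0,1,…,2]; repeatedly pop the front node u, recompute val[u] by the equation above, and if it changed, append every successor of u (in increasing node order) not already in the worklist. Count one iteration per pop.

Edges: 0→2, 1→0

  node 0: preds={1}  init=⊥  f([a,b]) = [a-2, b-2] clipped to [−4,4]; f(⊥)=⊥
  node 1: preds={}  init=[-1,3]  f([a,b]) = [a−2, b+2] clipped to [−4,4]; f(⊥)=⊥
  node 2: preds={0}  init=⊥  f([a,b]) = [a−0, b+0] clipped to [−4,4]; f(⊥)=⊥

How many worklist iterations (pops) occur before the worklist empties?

3

Trace (3 dequeues):
  [1] u=0 | in [-1,3] | out [-3,1] | prev ⊥ | push {}
  [2] u=1 | in ⊥ | out [-1,3] | ==
  [3] u=2 | in [-3,1] | out [-3,1] | prev ⊥ | push {}

Converged values:
  [0] [-3,1]
  [1] [-1,3]
  [2] [-3,1]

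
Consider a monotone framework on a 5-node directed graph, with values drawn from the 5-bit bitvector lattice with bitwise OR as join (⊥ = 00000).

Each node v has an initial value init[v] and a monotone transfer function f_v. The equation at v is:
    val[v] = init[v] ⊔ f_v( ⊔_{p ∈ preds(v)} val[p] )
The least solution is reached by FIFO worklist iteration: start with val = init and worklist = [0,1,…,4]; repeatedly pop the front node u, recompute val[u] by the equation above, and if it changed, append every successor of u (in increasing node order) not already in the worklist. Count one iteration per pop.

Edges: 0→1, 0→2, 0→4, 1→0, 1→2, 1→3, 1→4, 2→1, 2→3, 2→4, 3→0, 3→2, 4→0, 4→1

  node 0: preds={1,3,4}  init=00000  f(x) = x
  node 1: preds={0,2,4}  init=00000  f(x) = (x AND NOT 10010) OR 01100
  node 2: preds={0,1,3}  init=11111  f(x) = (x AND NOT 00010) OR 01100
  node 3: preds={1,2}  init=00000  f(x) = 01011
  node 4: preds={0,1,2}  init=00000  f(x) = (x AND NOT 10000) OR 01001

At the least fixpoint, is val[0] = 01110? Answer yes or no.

no

Worklist (9 pops):
  #1 pop 0: in=00000 → 00000 (no change)
  #2 pop 1: in=11111 → 01101 (was 00000); enqueue [0]
  #3 pop 2: in=01101 → 11111 (no change)
  #4 pop 3: in=11111 → 01011 (was 00000); enqueue [2]
  #5 pop 4: in=11111 → 01111 (was 00000); enqueue [1]
  #6 pop 0: in=01111 → 01111 (was 00000); enqueue [4]
  #7 pop 2: in=01111 → 11111 (no change)
  #8 pop 1: in=11111 → 01101 (no change)
  #9 pop 4: in=11111 → 01111 (no change)

Fixpoint:
  val[0] = 01111
  val[1] = 01101
  val[2] = 11111
  val[3] = 01011
  val[4] = 01111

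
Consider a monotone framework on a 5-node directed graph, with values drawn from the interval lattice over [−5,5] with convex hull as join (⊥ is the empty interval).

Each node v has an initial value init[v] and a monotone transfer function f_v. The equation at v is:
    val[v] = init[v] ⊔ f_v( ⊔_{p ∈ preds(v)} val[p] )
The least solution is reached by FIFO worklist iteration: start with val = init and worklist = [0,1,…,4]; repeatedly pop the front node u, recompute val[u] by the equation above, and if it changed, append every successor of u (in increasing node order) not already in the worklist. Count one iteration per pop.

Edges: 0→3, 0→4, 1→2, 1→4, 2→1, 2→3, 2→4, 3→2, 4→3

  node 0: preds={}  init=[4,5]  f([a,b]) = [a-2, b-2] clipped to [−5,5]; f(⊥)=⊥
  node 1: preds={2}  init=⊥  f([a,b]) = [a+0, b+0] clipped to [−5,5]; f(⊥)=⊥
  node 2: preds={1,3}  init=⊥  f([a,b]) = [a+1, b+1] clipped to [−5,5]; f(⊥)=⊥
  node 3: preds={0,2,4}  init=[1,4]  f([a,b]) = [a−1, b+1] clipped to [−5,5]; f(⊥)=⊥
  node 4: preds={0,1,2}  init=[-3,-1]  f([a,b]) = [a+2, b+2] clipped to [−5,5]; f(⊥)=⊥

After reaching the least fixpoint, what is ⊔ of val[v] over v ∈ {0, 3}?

Iteration log — 12 steps:
  step 1. node 0  ⊔preds=⊥  new=[4,5]  stable
  step 2. node 1  ⊔preds=⊥  new=⊥  stable
  step 3. node 2  ⊔preds=[1,4]  new=[2,5]  old=⊥  +wl: 1
  step 4. node 3  ⊔preds=[-3,5]  new=[-4,5]  old=[1,4]  +wl: 2
  step 5. node 4  ⊔preds=[2,5]  new=[-3,5]  old=[-3,-1]  +wl: 3
  step 6. node 1  ⊔preds=[2,5]  new=[2,5]  old=⊥  +wl: 4
  step 7. node 2  ⊔preds=[-4,5]  new=[-3,5]  old=[2,5]  +wl: 1
  step 8. node 3  ⊔preds=[-3,5]  new=[-4,5]  stable
  step 9. node 4  ⊔preds=[-3,5]  new=[-3,5]  stable
  step 10. node 1  ⊔preds=[-3,5]  new=[-3,5]  old=[2,5]  +wl: 2,4
  step 11. node 2  ⊔preds=[-4,5]  new=[-3,5]  stable
  step 12. node 4  ⊔preds=[-3,5]  new=[-3,5]  stable

Least fixpoint reached:
  node 0: [4,5]
  node 1: [-3,5]
  node 2: [-3,5]
  node 3: [-4,5]
  node 4: [-3,5]

[-4,5]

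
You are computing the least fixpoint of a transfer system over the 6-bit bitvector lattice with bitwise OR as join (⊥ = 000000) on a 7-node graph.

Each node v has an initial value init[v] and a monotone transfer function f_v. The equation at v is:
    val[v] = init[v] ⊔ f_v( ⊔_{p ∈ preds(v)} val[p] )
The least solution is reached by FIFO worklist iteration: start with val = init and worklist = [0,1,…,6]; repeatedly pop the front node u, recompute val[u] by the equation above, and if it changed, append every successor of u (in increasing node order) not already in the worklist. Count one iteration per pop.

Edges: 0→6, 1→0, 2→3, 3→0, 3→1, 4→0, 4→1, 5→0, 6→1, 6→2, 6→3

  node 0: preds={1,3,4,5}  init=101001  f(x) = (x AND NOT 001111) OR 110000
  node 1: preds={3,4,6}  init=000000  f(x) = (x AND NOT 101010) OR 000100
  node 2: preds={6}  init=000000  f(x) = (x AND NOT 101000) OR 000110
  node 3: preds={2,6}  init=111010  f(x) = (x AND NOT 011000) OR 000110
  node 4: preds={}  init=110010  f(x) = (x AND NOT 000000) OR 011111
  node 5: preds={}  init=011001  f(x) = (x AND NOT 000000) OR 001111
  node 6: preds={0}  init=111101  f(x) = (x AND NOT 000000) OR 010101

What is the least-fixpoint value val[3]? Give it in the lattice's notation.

Worklist (9 pops):
  #1 pop 0: in=111011 → 111001 (was 101001); enqueue []
  #2 pop 1: in=111111 → 010101 (was 000000); enqueue [0]
  #3 pop 2: in=111101 → 010111 (was 000000); enqueue []
  #4 pop 3: in=111111 → 111111 (was 111010); enqueue [1]
  #5 pop 4: in=000000 → 111111 (was 110010); enqueue []
  #6 pop 5: in=000000 → 011111 (was 011001); enqueue []
  #7 pop 6: in=111001 → 111101 (no change)
  #8 pop 0: in=111111 → 111001 (no change)
  #9 pop 1: in=111111 → 010101 (no change)

Fixpoint:
  val[0] = 111001
  val[1] = 010101
  val[2] = 010111
  val[3] = 111111
  val[4] = 111111
  val[5] = 011111
  val[6] = 111101

111111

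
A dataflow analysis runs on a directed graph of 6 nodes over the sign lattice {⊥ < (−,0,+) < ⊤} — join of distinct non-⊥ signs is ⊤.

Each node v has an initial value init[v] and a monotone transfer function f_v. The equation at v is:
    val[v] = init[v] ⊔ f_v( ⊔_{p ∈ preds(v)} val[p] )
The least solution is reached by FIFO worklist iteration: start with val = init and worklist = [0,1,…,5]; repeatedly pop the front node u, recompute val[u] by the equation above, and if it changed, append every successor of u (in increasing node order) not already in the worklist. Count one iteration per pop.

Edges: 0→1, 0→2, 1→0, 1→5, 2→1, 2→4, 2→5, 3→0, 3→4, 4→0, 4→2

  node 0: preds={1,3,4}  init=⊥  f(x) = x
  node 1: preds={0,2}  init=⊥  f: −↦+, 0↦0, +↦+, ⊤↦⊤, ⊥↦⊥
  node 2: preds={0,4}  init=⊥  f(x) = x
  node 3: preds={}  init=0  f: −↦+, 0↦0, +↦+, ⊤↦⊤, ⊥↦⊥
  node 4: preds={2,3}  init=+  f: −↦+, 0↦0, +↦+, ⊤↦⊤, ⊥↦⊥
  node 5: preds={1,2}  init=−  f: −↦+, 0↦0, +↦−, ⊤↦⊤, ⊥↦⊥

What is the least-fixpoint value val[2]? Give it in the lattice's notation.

⊤

Trace (9 dequeues):
  [1] u=0 | in ⊤ | out ⊤ | prev ⊥ | push {}
  [2] u=1 | in ⊤ | out ⊤ | prev ⊥ | push {0}
  [3] u=2 | in ⊤ | out ⊤ | prev ⊥ | push {1}
  [4] u=3 | in ⊥ | out 0 | ==
  [5] u=4 | in ⊤ | out ⊤ | prev + | push {2}
  [6] u=5 | in ⊤ | out ⊤ | prev − | push {}
  [7] u=0 | in ⊤ | out ⊤ | ==
  [8] u=1 | in ⊤ | out ⊤ | ==
  [9] u=2 | in ⊤ | out ⊤ | ==

Converged values:
  [0] ⊤
  [1] ⊤
  [2] ⊤
  [3] 0
  [4] ⊤
  [5] ⊤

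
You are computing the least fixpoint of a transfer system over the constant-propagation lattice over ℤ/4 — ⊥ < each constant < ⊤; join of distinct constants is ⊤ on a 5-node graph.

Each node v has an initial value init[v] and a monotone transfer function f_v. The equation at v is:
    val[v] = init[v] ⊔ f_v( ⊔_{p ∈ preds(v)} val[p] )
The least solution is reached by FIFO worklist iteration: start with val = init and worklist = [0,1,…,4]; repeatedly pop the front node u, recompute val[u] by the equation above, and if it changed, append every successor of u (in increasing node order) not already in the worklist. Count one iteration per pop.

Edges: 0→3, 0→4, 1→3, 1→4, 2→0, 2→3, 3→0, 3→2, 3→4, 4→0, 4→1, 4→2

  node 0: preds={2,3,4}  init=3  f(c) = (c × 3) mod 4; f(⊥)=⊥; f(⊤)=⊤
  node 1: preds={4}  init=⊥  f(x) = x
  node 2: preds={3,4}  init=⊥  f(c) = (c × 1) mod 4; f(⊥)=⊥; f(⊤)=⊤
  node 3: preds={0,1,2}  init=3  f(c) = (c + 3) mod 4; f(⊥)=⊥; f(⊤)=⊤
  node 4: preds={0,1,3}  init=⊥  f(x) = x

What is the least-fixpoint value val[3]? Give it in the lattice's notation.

Iteration log — 11 steps:
  step 1. node 0  ⊔preds=3  new=⊤  old=3  +wl: 
  step 2. node 1  ⊔preds=⊥  new=⊥  stable
  step 3. node 2  ⊔preds=3  new=3  old=⊥  +wl: 0
  step 4. node 3  ⊔preds=⊤  new=⊤  old=3  +wl: 2
  step 5. node 4  ⊔preds=⊤  new=⊤  old=⊥  +wl: 1
  step 6. node 0  ⊔preds=⊤  new=⊤  stable
  step 7. node 2  ⊔preds=⊤  new=⊤  old=3  +wl: 0,3
  step 8. node 1  ⊔preds=⊤  new=⊤  old=⊥  +wl: 4
  step 9. node 0  ⊔preds=⊤  new=⊤  stable
  step 10. node 3  ⊔preds=⊤  new=⊤  stable
  step 11. node 4  ⊔preds=⊤  new=⊤  stable

Least fixpoint reached:
  node 0: ⊤
  node 1: ⊤
  node 2: ⊤
  node 3: ⊤
  node 4: ⊤

⊤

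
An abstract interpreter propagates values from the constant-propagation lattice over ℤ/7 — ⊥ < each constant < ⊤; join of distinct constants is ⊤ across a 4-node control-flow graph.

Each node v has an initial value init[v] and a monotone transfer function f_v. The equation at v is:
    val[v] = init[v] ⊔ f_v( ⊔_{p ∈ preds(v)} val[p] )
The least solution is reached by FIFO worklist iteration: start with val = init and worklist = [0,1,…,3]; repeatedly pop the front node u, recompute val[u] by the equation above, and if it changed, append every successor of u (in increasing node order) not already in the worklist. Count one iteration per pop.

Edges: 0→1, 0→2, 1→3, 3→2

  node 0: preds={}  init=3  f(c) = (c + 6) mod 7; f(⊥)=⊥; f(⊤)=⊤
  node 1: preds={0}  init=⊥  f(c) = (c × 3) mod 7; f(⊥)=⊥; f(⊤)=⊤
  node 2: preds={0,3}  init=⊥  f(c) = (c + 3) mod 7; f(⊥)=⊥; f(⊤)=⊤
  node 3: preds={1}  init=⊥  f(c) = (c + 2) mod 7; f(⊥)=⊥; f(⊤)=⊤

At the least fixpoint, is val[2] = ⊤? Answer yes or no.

yes

Iteration log — 5 steps:
  step 1. node 0  ⊔preds=⊥  new=3  stable
  step 2. node 1  ⊔preds=3  new=2  old=⊥  +wl: 
  step 3. node 2  ⊔preds=3  new=6  old=⊥  +wl: 
  step 4. node 3  ⊔preds=2  new=4  old=⊥  +wl: 2
  step 5. node 2  ⊔preds=⊤  new=⊤  old=6  +wl: 

Least fixpoint reached:
  node 0: 3
  node 1: 2
  node 2: ⊤
  node 3: 4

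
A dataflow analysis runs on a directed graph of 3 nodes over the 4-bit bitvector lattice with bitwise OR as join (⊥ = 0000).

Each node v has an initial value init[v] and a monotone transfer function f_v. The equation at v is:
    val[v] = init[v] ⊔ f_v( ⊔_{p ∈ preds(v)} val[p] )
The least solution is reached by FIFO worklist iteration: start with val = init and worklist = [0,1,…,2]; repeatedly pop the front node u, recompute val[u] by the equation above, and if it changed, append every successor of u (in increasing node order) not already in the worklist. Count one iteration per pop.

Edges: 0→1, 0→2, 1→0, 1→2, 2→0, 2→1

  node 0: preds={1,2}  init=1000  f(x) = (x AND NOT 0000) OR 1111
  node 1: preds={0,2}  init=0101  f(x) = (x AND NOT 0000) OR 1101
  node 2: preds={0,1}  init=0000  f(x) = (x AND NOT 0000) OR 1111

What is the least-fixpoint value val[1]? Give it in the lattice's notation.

Worklist (5 pops):
  #1 pop 0: in=0101 → 1111 (was 1000); enqueue []
  #2 pop 1: in=1111 → 1111 (was 0101); enqueue [0]
  #3 pop 2: in=1111 → 1111 (was 0000); enqueue [1]
  #4 pop 0: in=1111 → 1111 (no change)
  #5 pop 1: in=1111 → 1111 (no change)

Fixpoint:
  val[0] = 1111
  val[1] = 1111
  val[2] = 1111

1111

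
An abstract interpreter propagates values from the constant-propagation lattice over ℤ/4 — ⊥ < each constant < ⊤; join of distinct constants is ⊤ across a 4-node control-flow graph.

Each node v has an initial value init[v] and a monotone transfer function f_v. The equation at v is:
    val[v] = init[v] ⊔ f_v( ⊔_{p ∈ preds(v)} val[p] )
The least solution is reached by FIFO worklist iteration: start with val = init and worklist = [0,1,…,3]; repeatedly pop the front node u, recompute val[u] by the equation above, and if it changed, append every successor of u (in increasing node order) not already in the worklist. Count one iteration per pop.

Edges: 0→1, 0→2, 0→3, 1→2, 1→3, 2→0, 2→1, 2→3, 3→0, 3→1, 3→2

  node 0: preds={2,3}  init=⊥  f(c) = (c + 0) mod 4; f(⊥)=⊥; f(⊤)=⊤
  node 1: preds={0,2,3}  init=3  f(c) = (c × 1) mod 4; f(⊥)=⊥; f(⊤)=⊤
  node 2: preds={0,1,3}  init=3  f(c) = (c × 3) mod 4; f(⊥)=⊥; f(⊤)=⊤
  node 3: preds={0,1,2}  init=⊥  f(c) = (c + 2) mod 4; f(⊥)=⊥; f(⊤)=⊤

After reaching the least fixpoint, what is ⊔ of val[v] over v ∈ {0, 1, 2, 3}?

⊤

Worklist (8 pops):
  #1 pop 0: in=3 → 3 (was ⊥); enqueue []
  #2 pop 1: in=3 → 3 (no change)
  #3 pop 2: in=3 → ⊤ (was 3); enqueue [0,1]
  #4 pop 3: in=⊤ → ⊤ (was ⊥); enqueue [2]
  #5 pop 0: in=⊤ → ⊤ (was 3); enqueue [3]
  #6 pop 1: in=⊤ → ⊤ (was 3); enqueue []
  #7 pop 2: in=⊤ → ⊤ (no change)
  #8 pop 3: in=⊤ → ⊤ (no change)

Fixpoint:
  val[0] = ⊤
  val[1] = ⊤
  val[2] = ⊤
  val[3] = ⊤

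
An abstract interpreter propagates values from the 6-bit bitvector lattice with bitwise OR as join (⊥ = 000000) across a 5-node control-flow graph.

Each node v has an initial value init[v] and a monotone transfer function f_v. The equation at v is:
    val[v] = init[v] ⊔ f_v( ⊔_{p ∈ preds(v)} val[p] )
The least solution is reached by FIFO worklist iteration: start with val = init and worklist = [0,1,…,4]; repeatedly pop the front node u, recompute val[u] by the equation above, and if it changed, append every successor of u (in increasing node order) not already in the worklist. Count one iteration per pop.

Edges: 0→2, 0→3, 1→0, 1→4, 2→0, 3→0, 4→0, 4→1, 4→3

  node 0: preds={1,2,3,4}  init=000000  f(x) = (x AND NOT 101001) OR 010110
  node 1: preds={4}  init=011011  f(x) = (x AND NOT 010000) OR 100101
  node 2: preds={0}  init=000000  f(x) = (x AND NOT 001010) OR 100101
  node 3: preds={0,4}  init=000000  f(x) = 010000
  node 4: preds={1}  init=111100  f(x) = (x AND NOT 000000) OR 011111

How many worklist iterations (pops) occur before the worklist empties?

8

Trace (8 dequeues):
  [1] u=0 | in 111111 | out 010110 | prev 000000 | push {}
  [2] u=1 | in 111100 | out 111111 | prev 011011 | push {0}
  [3] u=2 | in 010110 | out 110101 | prev 000000 | push {}
  [4] u=3 | in 111110 | out 010000 | prev 000000 | push {}
  [5] u=4 | in 111111 | out 111111 | prev 111100 | push {1,3}
  [6] u=0 | in 111111 | out 010110 | ==
  [7] u=1 | in 111111 | out 111111 | ==
  [8] u=3 | in 111111 | out 010000 | ==

Converged values:
  [0] 010110
  [1] 111111
  [2] 110101
  [3] 010000
  [4] 111111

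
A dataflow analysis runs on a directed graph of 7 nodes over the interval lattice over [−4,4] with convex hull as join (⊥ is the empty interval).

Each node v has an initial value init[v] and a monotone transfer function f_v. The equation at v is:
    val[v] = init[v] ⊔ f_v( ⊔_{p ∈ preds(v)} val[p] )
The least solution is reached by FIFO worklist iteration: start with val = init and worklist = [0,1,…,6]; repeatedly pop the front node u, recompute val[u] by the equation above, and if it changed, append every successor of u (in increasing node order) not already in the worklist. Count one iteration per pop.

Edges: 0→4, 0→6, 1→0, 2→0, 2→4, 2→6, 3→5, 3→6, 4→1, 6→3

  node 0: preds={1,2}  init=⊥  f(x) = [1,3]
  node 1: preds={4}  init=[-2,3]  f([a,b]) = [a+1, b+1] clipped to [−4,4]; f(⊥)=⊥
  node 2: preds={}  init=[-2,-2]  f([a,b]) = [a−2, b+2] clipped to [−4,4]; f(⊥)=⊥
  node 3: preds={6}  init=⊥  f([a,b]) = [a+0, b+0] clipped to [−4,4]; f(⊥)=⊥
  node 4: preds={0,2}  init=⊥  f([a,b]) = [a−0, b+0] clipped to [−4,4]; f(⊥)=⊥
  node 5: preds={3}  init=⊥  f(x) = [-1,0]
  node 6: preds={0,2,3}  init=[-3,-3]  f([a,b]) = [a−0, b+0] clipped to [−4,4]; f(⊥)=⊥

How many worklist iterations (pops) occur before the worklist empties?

Worklist (12 pops):
  #1 pop 0: in=[-2,3] → [1,3] (was ⊥); enqueue []
  #2 pop 1: in=⊥ → [-2,3] (no change)
  #3 pop 2: in=⊥ → [-2,-2] (no change)
  #4 pop 3: in=[-3,-3] → [-3,-3] (was ⊥); enqueue []
  #5 pop 4: in=[-2,3] → [-2,3] (was ⊥); enqueue [1]
  #6 pop 5: in=[-3,-3] → [-1,0] (was ⊥); enqueue []
  #7 pop 6: in=[-3,3] → [-3,3] (was [-3,-3]); enqueue [3]
  #8 pop 1: in=[-2,3] → [-2,4] (was [-2,3]); enqueue [0]
  #9 pop 3: in=[-3,3] → [-3,3] (was [-3,-3]); enqueue [5,6]
  #10 pop 0: in=[-2,4] → [1,3] (no change)
  #11 pop 5: in=[-3,3] → [-1,0] (no change)
  #12 pop 6: in=[-3,3] → [-3,3] (no change)

Fixpoint:
  val[0] = [1,3]
  val[1] = [-2,4]
  val[2] = [-2,-2]
  val[3] = [-3,3]
  val[4] = [-2,3]
  val[5] = [-1,0]
  val[6] = [-3,3]

12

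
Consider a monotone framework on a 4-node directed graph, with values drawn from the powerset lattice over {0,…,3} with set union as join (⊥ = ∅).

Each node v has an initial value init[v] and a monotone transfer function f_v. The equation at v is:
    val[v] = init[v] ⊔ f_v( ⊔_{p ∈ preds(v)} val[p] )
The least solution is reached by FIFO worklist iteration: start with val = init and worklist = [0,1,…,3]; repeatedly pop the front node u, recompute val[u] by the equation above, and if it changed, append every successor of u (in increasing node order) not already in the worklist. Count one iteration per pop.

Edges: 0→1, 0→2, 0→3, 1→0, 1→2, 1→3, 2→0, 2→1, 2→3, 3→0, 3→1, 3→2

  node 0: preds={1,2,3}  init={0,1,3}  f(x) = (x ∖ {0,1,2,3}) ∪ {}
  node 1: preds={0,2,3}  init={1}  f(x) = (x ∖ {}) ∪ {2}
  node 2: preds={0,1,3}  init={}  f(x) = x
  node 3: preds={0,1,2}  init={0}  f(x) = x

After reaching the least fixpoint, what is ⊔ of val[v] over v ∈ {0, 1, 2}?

Iteration log — 7 steps:
  step 1. node 0  ⊔preds={0,1}  new={0,1,3}  stable
  step 2. node 1  ⊔preds={0,1,3}  new={0,1,2,3}  old={1}  +wl: 0
  step 3. node 2  ⊔preds={0,1,2,3}  new={0,1,2,3}  old={}  +wl: 1
  step 4. node 3  ⊔preds={0,1,2,3}  new={0,1,2,3}  old={0}  +wl: 2
  step 5. node 0  ⊔preds={0,1,2,3}  new={0,1,3}  stable
  step 6. node 1  ⊔preds={0,1,2,3}  new={0,1,2,3}  stable
  step 7. node 2  ⊔preds={0,1,2,3}  new={0,1,2,3}  stable

Least fixpoint reached:
  node 0: {0,1,3}
  node 1: {0,1,2,3}
  node 2: {0,1,2,3}
  node 3: {0,1,2,3}

{0,1,2,3}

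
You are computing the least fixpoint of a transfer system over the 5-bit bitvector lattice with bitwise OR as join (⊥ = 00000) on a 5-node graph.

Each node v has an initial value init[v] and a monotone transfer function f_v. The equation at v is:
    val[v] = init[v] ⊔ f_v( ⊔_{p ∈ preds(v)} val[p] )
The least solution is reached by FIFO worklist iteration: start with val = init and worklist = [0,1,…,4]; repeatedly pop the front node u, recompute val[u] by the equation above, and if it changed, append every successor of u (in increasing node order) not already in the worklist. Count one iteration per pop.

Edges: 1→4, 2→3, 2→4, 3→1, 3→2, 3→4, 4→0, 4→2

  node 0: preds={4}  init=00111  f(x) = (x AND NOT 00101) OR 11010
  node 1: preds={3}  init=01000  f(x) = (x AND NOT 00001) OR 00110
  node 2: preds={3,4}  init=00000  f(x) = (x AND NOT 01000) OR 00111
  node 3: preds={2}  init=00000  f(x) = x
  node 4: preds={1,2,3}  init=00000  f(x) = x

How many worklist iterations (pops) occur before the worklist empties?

Worklist (8 pops):
  #1 pop 0: in=00000 → 11111 (was 00111); enqueue []
  #2 pop 1: in=00000 → 01110 (was 01000); enqueue []
  #3 pop 2: in=00000 → 00111 (was 00000); enqueue []
  #4 pop 3: in=00111 → 00111 (was 00000); enqueue [1,2]
  #5 pop 4: in=01111 → 01111 (was 00000); enqueue [0]
  #6 pop 1: in=00111 → 01110 (no change)
  #7 pop 2: in=01111 → 00111 (no change)
  #8 pop 0: in=01111 → 11111 (no change)

Fixpoint:
  val[0] = 11111
  val[1] = 01110
  val[2] = 00111
  val[3] = 00111
  val[4] = 01111

8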